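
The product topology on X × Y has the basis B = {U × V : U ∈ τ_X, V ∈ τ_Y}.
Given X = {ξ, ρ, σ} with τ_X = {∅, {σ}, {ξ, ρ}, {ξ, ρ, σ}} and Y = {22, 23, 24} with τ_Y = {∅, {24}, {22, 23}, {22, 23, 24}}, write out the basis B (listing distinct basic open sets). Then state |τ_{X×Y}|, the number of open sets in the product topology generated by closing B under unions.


Basis B = {∅ × ∅, {σ} × {24}, {ξ, ρ} × {24}, {σ} × {22, 23}, {ξ, ρ, σ} × {24}, {σ} × {22, 23, 24}, {ξ, ρ} × {22, 23}, {ξ, ρ} × {22, 23, 24}, {ξ, ρ, σ} × {22, 23}, {ξ, ρ, σ} × {22, 23, 24}}; |τ_{X×Y}| = 16.

Enumerate products U × V with U ∈ τ_X, V ∈ τ_Y (deduplicated):
  ∅ × ∅ = {} (∅)
  {σ} × {24} = {(σ,24)}
  {ξ, ρ} × {24} = {(ξ,24), (ρ,24)}
  {σ} × {22, 23} = {(σ,22), (σ,23)}
  {ξ, ρ, σ} × {24} = {(ξ,24), (ρ,24), (σ,24)}
  {σ} × {22, 23, 24} = {(σ,22), (σ,23), (σ,24)}
  {ξ, ρ} × {22, 23} = {(ξ,22), (ξ,23), (ρ,22), (ρ,23)}
  {ξ, ρ} × {22, 23, 24} = {(ξ,22), (ξ,23), (ξ,24), (ρ,22), (ρ,23), (ρ,24)}
  {ξ, ρ, σ} × {22, 23} = {(ξ,22), (ξ,23), (ρ,22), (ρ,23), (σ,22), (σ,23)}
  {ξ, ρ, σ} × {22, 23, 24} = {(ξ,22), (ξ,23), (ξ,24), (ρ,22), (ρ,23), (ρ,24), (σ,22), (σ,23), (σ,24)}
These 10 distinct sets form the basis B.
Close under arbitrary unions to get τ_{X×Y}; counting gives |τ_{X×Y}| = 16.


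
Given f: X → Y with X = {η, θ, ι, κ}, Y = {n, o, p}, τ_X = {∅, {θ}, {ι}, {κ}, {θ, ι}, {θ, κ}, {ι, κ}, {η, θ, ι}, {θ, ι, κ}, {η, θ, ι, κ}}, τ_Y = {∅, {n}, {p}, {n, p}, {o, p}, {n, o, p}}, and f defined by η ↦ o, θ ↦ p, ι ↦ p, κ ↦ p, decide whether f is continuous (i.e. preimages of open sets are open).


f IS continuous.

Compute f^{-1}(U) for each U ∈ τ_Y:
  U = ∅: f^{-1}(U) = ∅ ∈ τ_X ✓.
  U = {n}: f^{-1}(U) = ∅ ∈ τ_X ✓.
  U = {p}: f^{-1}(U) = {θ, ι, κ} ∈ τ_X ✓.
  U = {n, p}: f^{-1}(U) = {θ, ι, κ} ∈ τ_X ✓.
  U = {o, p}: f^{-1}(U) = {η, θ, ι, κ} ∈ τ_X ✓.
  U = {n, o, p}: f^{-1}(U) = {η, θ, ι, κ} ∈ τ_X ✓.
Every preimage lies in τ_X, so f IS continuous.


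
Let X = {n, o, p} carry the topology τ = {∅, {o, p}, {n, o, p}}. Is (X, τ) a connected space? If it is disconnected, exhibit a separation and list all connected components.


(X, τ) is connected.

Find clopen sets (U ∈ τ with X ∖ U ∈ τ):
  U = ∅, X ∖ U = {n, o, p} — both open, so U is clopen.
  U = {n, o, p}, X ∖ U = ∅ — both open, so U is clopen.
Only trivial clopens (∅ and X) exist, so (X, τ) is connected.
Compute connected components by grouping points that agree on all clopens:
  component: {n, o, p}


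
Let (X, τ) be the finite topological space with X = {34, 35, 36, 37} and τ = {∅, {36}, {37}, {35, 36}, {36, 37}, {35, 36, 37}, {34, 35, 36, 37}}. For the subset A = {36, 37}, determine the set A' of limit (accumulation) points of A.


A' = {34, 35}

For each x ∈ X, list the open sets U ∈ τ with x ∈ U, then check whether U ∩ (A ∖ {x}) ≠ ∅ for every such U.
  x = 34: opens ∋ x are {34, 35, 36, 37}; each meets A ∖ {34}, so x IS a limit point.
  x = 35: opens ∋ x are {35, 36}, {35, 36, 37}, {34, 35, 36, 37}; each meets A ∖ {35}, so x IS a limit point.
  x = 36: open {36} ∋ x has {36} ∩ (A ∖ {36}) = ∅, so x is NOT a limit point.
  x = 37: open {37} ∋ x has {37} ∩ (A ∖ {37}) = ∅, so x is NOT a limit point.
Collecting: A' = {34, 35}.


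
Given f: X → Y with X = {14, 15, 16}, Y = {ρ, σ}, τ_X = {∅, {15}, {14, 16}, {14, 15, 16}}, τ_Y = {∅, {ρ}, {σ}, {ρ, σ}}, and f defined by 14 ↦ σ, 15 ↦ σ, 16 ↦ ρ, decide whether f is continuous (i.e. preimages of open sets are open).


f is NOT continuous.

Compute f^{-1}(U) for each U ∈ τ_Y:
  U = ∅: f^{-1}(U) = ∅ ∈ τ_X ✓.
  U = {ρ}: f^{-1}(U) = {16} ∉ τ_X ✗.
  U = {σ}: f^{-1}(U) = {14, 15} ∉ τ_X ✗.
  U = {ρ, σ}: f^{-1}(U) = {14, 15, 16} ∈ τ_X ✓.
Found U = {ρ} with f^{-1}(U) = {16} not in τ_X. Therefore f is NOT continuous.


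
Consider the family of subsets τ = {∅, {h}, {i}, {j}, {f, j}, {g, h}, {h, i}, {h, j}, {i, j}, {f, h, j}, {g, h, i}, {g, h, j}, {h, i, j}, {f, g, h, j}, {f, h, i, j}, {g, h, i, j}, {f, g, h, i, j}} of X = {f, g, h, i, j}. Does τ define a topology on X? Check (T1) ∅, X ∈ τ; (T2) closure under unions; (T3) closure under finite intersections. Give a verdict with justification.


τ is NOT a topology on X.

Axiom (T1): ∅ ∈ τ? Yes; X ∈ τ? Yes.
Axiom (T2/T3): check pairwise unions and intersections of members of τ.
Counterexample for (T2): {i} ∪ {f, j} = {f, i, j} ∉ τ. Therefore τ is NOT a topology.


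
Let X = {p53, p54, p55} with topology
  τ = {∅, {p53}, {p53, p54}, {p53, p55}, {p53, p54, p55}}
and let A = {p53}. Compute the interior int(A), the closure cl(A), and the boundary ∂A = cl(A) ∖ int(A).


int(A) = {p53}, cl(A) = {p53, p54, p55}, ∂A = {p54, p55}.

Closed sets in (X, τ) are complements of opens:
  closed(X, τ) = {∅, {p54}, {p55}, {p54, p55}, {p53, p54, p55}}.
int(A) = ⋃ {U ∈ τ : U ⊆ A}. Opens contained in A: ∅, {p53}.
Taking the union of these: int(A) = {p53}.
cl(A) = ⋂ {C closed : A ⊆ C}. Closed sets containing A: {p53, p54, p55}.
Intersecting these: cl(A) = {p53, p54, p55}.
∂A = cl(A) ∖ int(A) = {p53, p54, p55} ∖ {p53} = {p54, p55}.


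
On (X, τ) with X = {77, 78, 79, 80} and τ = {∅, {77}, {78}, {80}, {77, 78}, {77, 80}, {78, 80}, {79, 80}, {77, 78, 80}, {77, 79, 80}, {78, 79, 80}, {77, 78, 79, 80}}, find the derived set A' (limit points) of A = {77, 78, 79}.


A' = ∅

For each x ∈ X, list the open sets U ∈ τ with x ∈ U, then check whether U ∩ (A ∖ {x}) ≠ ∅ for every such U.
  x = 77: open {77} ∋ x has {77} ∩ (A ∖ {77}) = ∅, so x is NOT a limit point.
  x = 78: open {78} ∋ x has {78} ∩ (A ∖ {78}) = ∅, so x is NOT a limit point.
  x = 79: open {79, 80} ∋ x has {79, 80} ∩ (A ∖ {79}) = ∅, so x is NOT a limit point.
  x = 80: open {80} ∋ x has {80} ∩ (A ∖ {80}) = ∅, so x is NOT a limit point.
Collecting: A' = ∅.


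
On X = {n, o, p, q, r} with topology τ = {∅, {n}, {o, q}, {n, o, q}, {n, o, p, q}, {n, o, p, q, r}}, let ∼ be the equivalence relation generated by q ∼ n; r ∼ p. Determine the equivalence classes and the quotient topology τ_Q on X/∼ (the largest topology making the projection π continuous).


X/∼ = {[n=q], [o], [p=r]}; |τ_Q| = 3.

Equivalence classes: [n=q], [o], [p=r].
Quotient map π: X → X/∼ sends n ↦ [n=q], o ↦ [o], p ↦ [p=r], q ↦ [n=q], r ↦ [p=r].
For each subset V ⊆ X/∼, compute π^{-1}(V) ⊆ X and check whether π^{-1}(V) ∈ τ. V is open in τ_Q iff π^{-1}(V) ∈ τ.
  V = {}: π^{-1}(V) = ∅ ∈ τ ✓.
  V = {[n=q]}: π^{-1}(V) = {n, q} ∉ τ ✗.
  V = {[o]}: π^{-1}(V) = {o} ∉ τ ✗.
  V = {[n=q], [o]}: π^{-1}(V) = {n, o, q} ∈ τ ✓.
  V = {[p=r]}: π^{-1}(V) = {p, r} ∉ τ ✗.
  V = {[n=q], [p=r]}: π^{-1}(V) = {n, p, q, r} ∉ τ ✗.
  V = {[o], [p=r]}: π^{-1}(V) = {o, p, r} ∉ τ ✗.
  V = {[n=q], [o], [p=r]}: π^{-1}(V) = {n, o, p, q, r} ∈ τ ✓.
Open sets in the quotient: τ_Q = {{}, {[n=q], [o]}, {[n=q], [o], [p=r]}} (3 elements).


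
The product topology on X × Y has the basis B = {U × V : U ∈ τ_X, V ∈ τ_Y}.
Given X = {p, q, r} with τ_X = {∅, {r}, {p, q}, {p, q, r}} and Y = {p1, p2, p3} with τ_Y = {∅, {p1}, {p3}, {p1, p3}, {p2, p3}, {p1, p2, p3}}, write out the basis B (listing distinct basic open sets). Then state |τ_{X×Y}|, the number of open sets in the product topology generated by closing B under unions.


Basis B = {∅ × ∅, {r} × {p1}, {r} × {p3}, {p, q} × {p1}, {p, q} × {p3}, {r} × {p1, p3}, {r} × {p2, p3}, {p, q, r} × {p1}, {p, q, r} × {p3}, {r} × {p1, p2, p3}, {p, q} × {p1, p3}, {p, q} × {p2, p3}, {p, q} × {p1, p2, p3}, {p, q, r} × {p1, p3}, {p, q, r} × {p2, p3}, {p, q, r} × {p1, p2, p3}}; |τ_{X×Y}| = 36.

Enumerate products U × V with U ∈ τ_X, V ∈ τ_Y (deduplicated):
  ∅ × ∅ = {} (∅)
  {r} × {p1} = {(r,p1)}
  {r} × {p3} = {(r,p3)}
  {p, q} × {p1} = {(p,p1), (q,p1)}
  {p, q} × {p3} = {(p,p3), (q,p3)}
  {r} × {p1, p3} = {(r,p1), (r,p3)}
  {r} × {p2, p3} = {(r,p2), (r,p3)}
  {p, q, r} × {p1} = {(p,p1), (q,p1), (r,p1)}
  {p, q, r} × {p3} = {(p,p3), (q,p3), (r,p3)}
  {r} × {p1, p2, p3} = {(r,p1), (r,p2), (r,p3)}
  {p, q} × {p1, p3} = {(p,p1), (p,p3), (q,p1), (q,p3)}
  {p, q} × {p2, p3} = {(p,p2), (p,p3), (q,p2), (q,p3)}
  {p, q} × {p1, p2, p3} = {(p,p1), (p,p2), (p,p3), (q,p1), (q,p2), (q,p3)}
  {p, q, r} × {p1, p3} = {(p,p1), (p,p3), (q,p1), (q,p3), (r,p1), (r,p3)}
  {p, q, r} × {p2, p3} = {(p,p2), (p,p3), (q,p2), (q,p3), (r,p2), (r,p3)}
  {p, q, r} × {p1, p2, p3} = {(p,p1), (p,p2), (p,p3), (q,p1), (q,p2), (q,p3), (r,p1), (r,p2), (r,p3)}
These 16 distinct sets form the basis B.
Close under arbitrary unions to get τ_{X×Y}; counting gives |τ_{X×Y}| = 36.


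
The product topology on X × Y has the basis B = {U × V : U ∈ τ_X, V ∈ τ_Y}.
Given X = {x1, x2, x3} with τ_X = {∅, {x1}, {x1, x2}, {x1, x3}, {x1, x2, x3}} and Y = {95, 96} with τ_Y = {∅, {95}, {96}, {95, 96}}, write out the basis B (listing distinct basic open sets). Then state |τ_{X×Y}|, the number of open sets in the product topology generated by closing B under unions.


Basis B = {∅ × ∅, {x1} × {95}, {x1} × {96}, {x1} × {95, 96}, {x1, x2} × {95}, {x1, x3} × {95}, {x1, x2} × {96}, {x1, x3} × {96}, {x1, x2, x3} × {95}, {x1, x2, x3} × {96}, {x1, x2} × {95, 96}, {x1, x3} × {95, 96}, {x1, x2, x3} × {95, 96}}; |τ_{X×Y}| = 25.

Enumerate products U × V with U ∈ τ_X, V ∈ τ_Y (deduplicated):
  ∅ × ∅ = {} (∅)
  {x1} × {95} = {(x1,95)}
  {x1} × {96} = {(x1,96)}
  {x1} × {95, 96} = {(x1,95), (x1,96)}
  {x1, x2} × {95} = {(x1,95), (x2,95)}
  {x1, x3} × {95} = {(x1,95), (x3,95)}
  {x1, x2} × {96} = {(x1,96), (x2,96)}
  {x1, x3} × {96} = {(x1,96), (x3,96)}
  {x1, x2, x3} × {95} = {(x1,95), (x2,95), (x3,95)}
  {x1, x2, x3} × {96} = {(x1,96), (x2,96), (x3,96)}
  {x1, x2} × {95, 96} = {(x1,95), (x1,96), (x2,95), (x2,96)}
  {x1, x3} × {95, 96} = {(x1,95), (x1,96), (x3,95), (x3,96)}
  {x1, x2, x3} × {95, 96} = {(x1,95), (x1,96), (x2,95), (x2,96), (x3,95), (x3,96)}
These 13 distinct sets form the basis B.
Close under arbitrary unions to get τ_{X×Y}; counting gives |τ_{X×Y}| = 25.


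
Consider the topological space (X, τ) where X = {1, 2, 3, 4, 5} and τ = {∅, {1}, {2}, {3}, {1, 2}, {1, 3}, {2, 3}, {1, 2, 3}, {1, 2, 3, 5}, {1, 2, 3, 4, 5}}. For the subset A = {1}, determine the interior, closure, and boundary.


int(A) = {1}, cl(A) = {1, 4, 5}, ∂A = {4, 5}.

Closed sets in (X, τ) are complements of opens:
  closed(X, τ) = {∅, {4}, {4, 5}, {1, 4, 5}, {2, 4, 5}, {3, 4, 5}, {1, 2, 4, 5}, {1, 3, 4, 5}, {2, 3, 4, 5}, {1, 2, 3, 4, 5}}.
int(A) = ⋃ {U ∈ τ : U ⊆ A}. Opens contained in A: ∅, {1}.
Taking the union of these: int(A) = {1}.
cl(A) = ⋂ {C closed : A ⊆ C}. Closed sets containing A: {1, 4, 5}, {1, 2, 4, 5}, {1, 3, 4, 5}, {1, 2, 3, 4, 5}.
Intersecting these: cl(A) = {1, 4, 5}.
∂A = cl(A) ∖ int(A) = {1, 4, 5} ∖ {1} = {4, 5}.


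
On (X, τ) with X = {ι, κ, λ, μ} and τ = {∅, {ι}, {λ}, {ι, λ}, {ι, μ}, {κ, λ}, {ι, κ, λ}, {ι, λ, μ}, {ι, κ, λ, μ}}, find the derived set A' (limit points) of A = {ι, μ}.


A' = {μ}

For each x ∈ X, list the open sets U ∈ τ with x ∈ U, then check whether U ∩ (A ∖ {x}) ≠ ∅ for every such U.
  x = ι: open {ι} ∋ x has {ι} ∩ (A ∖ {ι}) = ∅, so x is NOT a limit point.
  x = κ: open {κ, λ} ∋ x has {κ, λ} ∩ (A ∖ {κ}) = ∅, so x is NOT a limit point.
  x = λ: open {λ} ∋ x has {λ} ∩ (A ∖ {λ}) = ∅, so x is NOT a limit point.
  x = μ: opens ∋ x are {ι, μ}, {ι, λ, μ}, {ι, κ, λ, μ}; each meets A ∖ {μ}, so x IS a limit point.
Collecting: A' = {μ}.


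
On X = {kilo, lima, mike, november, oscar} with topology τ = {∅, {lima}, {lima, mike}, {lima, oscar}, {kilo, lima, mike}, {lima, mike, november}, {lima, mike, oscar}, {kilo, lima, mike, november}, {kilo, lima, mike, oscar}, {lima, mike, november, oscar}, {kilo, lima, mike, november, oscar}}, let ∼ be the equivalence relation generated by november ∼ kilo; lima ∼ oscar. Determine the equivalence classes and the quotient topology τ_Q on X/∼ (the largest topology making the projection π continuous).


X/∼ = {[kilo=november], [lima=oscar], [mike]}; |τ_Q| = 4.

Equivalence classes: [kilo=november], [lima=oscar], [mike].
Quotient map π: X → X/∼ sends kilo ↦ [kilo=november], lima ↦ [lima=oscar], mike ↦ [mike], november ↦ [kilo=november], oscar ↦ [lima=oscar].
For each subset V ⊆ X/∼, compute π^{-1}(V) ⊆ X and check whether π^{-1}(V) ∈ τ. V is open in τ_Q iff π^{-1}(V) ∈ τ.
  V = {}: π^{-1}(V) = ∅ ∈ τ ✓.
  V = {[kilo=november]}: π^{-1}(V) = {kilo, november} ∉ τ ✗.
  V = {[lima=oscar]}: π^{-1}(V) = {lima, oscar} ∈ τ ✓.
  V = {[kilo=november], [lima=oscar]}: π^{-1}(V) = {kilo, lima, november, oscar} ∉ τ ✗.
  V = {[mike]}: π^{-1}(V) = {mike} ∉ τ ✗.
  V = {[kilo=november], [mike]}: π^{-1}(V) = {kilo, mike, november} ∉ τ ✗.
  V = {[lima=oscar], [mike]}: π^{-1}(V) = {lima, mike, oscar} ∈ τ ✓.
  V = {[kilo=november], [lima=oscar], [mike]}: π^{-1}(V) = {kilo, lima, mike, november, oscar} ∈ τ ✓.
Open sets in the quotient: τ_Q = {{}, {[lima=oscar]}, {[lima=oscar], [mike]}, {[kilo=november], [lima=oscar], [mike]}} (4 elements).


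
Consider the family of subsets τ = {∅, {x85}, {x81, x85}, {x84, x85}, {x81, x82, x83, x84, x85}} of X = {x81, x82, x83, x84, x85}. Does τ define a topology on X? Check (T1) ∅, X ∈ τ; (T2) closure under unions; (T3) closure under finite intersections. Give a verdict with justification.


τ is NOT a topology on X.

Axiom (T1): ∅ ∈ τ? Yes; X ∈ τ? Yes.
Axiom (T2/T3): check pairwise unions and intersections of members of τ.
Counterexample for (T2): {x81, x85} ∪ {x84, x85} = {x81, x84, x85} ∉ τ. Therefore τ is NOT a topology.


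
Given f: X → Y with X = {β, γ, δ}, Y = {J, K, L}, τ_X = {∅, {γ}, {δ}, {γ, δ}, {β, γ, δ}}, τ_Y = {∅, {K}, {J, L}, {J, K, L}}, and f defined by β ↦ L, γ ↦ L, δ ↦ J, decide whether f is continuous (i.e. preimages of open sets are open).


f IS continuous.

Compute f^{-1}(U) for each U ∈ τ_Y:
  U = ∅: f^{-1}(U) = ∅ ∈ τ_X ✓.
  U = {K}: f^{-1}(U) = ∅ ∈ τ_X ✓.
  U = {J, L}: f^{-1}(U) = {β, γ, δ} ∈ τ_X ✓.
  U = {J, K, L}: f^{-1}(U) = {β, γ, δ} ∈ τ_X ✓.
Every preimage lies in τ_X, so f IS continuous.


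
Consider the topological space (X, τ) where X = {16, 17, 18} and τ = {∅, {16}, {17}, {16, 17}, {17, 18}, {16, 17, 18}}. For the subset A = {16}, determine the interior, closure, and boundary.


int(A) = {16}, cl(A) = {16}, ∂A = ∅.

Closed sets in (X, τ) are complements of opens:
  closed(X, τ) = {∅, {16}, {18}, {16, 18}, {17, 18}, {16, 17, 18}}.
int(A) = ⋃ {U ∈ τ : U ⊆ A}. Opens contained in A: ∅, {16}.
Taking the union of these: int(A) = {16}.
cl(A) = ⋂ {C closed : A ⊆ C}. Closed sets containing A: {16}, {16, 18}, {16, 17, 18}.
Intersecting these: cl(A) = {16}.
∂A = cl(A) ∖ int(A) = {16} ∖ {16} = ∅.


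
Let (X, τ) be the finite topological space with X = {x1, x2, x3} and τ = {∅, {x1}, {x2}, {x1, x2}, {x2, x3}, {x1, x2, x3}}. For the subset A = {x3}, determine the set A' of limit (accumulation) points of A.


A' = ∅

For each x ∈ X, list the open sets U ∈ τ with x ∈ U, then check whether U ∩ (A ∖ {x}) ≠ ∅ for every such U.
  x = x1: open {x1} ∋ x has {x1} ∩ (A ∖ {x1}) = ∅, so x is NOT a limit point.
  x = x2: open {x2} ∋ x has {x2} ∩ (A ∖ {x2}) = ∅, so x is NOT a limit point.
  x = x3: open {x2, x3} ∋ x has {x2, x3} ∩ (A ∖ {x3}) = ∅, so x is NOT a limit point.
Collecting: A' = ∅.


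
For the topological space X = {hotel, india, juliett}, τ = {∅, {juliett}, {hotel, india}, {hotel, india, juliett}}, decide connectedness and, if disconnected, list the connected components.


(X, τ) is disconnected; components = [{juliett}, {hotel, india}].

Find clopen sets (U ∈ τ with X ∖ U ∈ τ):
  U = ∅, X ∖ U = {hotel, india, juliett} — both open, so U is clopen.
  U = {juliett}, X ∖ U = {hotel, india} — both open, so U is clopen.
  U = {hotel, india}, X ∖ U = {juliett} — both open, so U is clopen.
  U = {hotel, india, juliett}, X ∖ U = ∅ — both open, so U is clopen.
Nontrivial clopen(s) exist: e.g. {hotel, india}. So (X, τ) is disconnected.
Compute connected components by grouping points that agree on all clopens:
  component: {juliett}
  component: {hotel, india}


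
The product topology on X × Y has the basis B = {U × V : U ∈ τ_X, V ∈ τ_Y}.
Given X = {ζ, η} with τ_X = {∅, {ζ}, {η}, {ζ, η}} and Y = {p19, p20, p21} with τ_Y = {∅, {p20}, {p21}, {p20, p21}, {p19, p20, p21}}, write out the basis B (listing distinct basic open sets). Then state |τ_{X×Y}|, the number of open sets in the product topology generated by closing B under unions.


Basis B = {∅ × ∅, {ζ} × {p20}, {ζ} × {p21}, {η} × {p20}, {η} × {p21}, {ζ} × {p20, p21}, {ζ, η} × {p20}, {ζ, η} × {p21}, {η} × {p20, p21}, {ζ} × {p19, p20, p21}, {η} × {p19, p20, p21}, {ζ, η} × {p20, p21}, {ζ, η} × {p19, p20, p21}}; |τ_{X×Y}| = 25.

Enumerate products U × V with U ∈ τ_X, V ∈ τ_Y (deduplicated):
  ∅ × ∅ = {} (∅)
  {ζ} × {p20} = {(ζ,p20)}
  {ζ} × {p21} = {(ζ,p21)}
  {η} × {p20} = {(η,p20)}
  {η} × {p21} = {(η,p21)}
  {ζ} × {p20, p21} = {(ζ,p20), (ζ,p21)}
  {ζ, η} × {p20} = {(ζ,p20), (η,p20)}
  {ζ, η} × {p21} = {(ζ,p21), (η,p21)}
  {η} × {p20, p21} = {(η,p20), (η,p21)}
  {ζ} × {p19, p20, p21} = {(ζ,p19), (ζ,p20), (ζ,p21)}
  {η} × {p19, p20, p21} = {(η,p19), (η,p20), (η,p21)}
  {ζ, η} × {p20, p21} = {(ζ,p20), (ζ,p21), (η,p20), (η,p21)}
  {ζ, η} × {p19, p20, p21} = {(ζ,p19), (ζ,p20), (ζ,p21), (η,p19), (η,p20), (η,p21)}
These 13 distinct sets form the basis B.
Close under arbitrary unions to get τ_{X×Y}; counting gives |τ_{X×Y}| = 25.


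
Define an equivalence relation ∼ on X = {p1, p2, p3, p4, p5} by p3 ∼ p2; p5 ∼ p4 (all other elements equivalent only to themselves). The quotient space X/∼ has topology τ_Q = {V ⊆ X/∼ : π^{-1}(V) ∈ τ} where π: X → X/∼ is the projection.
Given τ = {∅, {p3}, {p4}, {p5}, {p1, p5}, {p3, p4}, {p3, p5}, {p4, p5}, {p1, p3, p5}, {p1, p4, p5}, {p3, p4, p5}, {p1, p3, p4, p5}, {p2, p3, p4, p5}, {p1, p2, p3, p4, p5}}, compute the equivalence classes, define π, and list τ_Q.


X/∼ = {[p1], [p2=p3], [p4=p5]}; |τ_Q| = 5.

Equivalence classes: [p1], [p2=p3], [p4=p5].
Quotient map π: X → X/∼ sends p1 ↦ [p1], p2 ↦ [p2=p3], p3 ↦ [p2=p3], p4 ↦ [p4=p5], p5 ↦ [p4=p5].
For each subset V ⊆ X/∼, compute π^{-1}(V) ⊆ X and check whether π^{-1}(V) ∈ τ. V is open in τ_Q iff π^{-1}(V) ∈ τ.
  V = {}: π^{-1}(V) = ∅ ∈ τ ✓.
  V = {[p1]}: π^{-1}(V) = {p1} ∉ τ ✗.
  V = {[p2=p3]}: π^{-1}(V) = {p2, p3} ∉ τ ✗.
  V = {[p1], [p2=p3]}: π^{-1}(V) = {p1, p2, p3} ∉ τ ✗.
  V = {[p4=p5]}: π^{-1}(V) = {p4, p5} ∈ τ ✓.
  V = {[p1], [p4=p5]}: π^{-1}(V) = {p1, p4, p5} ∈ τ ✓.
  V = {[p2=p3], [p4=p5]}: π^{-1}(V) = {p2, p3, p4, p5} ∈ τ ✓.
  V = {[p1], [p2=p3], [p4=p5]}: π^{-1}(V) = {p1, p2, p3, p4, p5} ∈ τ ✓.
Open sets in the quotient: τ_Q = {{}, {[p4=p5]}, {[p1], [p4=p5]}, {[p2=p3], [p4=p5]}, {[p1], [p2=p3], [p4=p5]}} (5 elements).


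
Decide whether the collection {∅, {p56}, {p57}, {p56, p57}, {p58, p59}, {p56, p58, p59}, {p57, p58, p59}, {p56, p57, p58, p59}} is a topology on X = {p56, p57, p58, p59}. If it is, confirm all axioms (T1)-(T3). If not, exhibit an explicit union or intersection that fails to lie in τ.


τ IS a topology on X.

Axiom (T1): ∅ ∈ τ? Yes; X ∈ τ? Yes.
Axiom (T2/T3): check pairwise unions and intersections of members of τ.
All pairwise intersections and unions checked — each lies in τ. Therefore τ satisfies (T1), (T2), (T3): it IS a topology on X.


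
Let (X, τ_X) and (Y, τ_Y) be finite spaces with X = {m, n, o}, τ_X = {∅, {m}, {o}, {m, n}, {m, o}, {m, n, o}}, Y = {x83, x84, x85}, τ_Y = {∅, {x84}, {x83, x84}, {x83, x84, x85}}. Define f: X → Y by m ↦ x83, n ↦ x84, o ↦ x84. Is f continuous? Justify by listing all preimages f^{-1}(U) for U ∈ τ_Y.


f is NOT continuous.

Compute f^{-1}(U) for each U ∈ τ_Y:
  U = ∅: f^{-1}(U) = ∅ ∈ τ_X ✓.
  U = {x84}: f^{-1}(U) = {n, o} ∉ τ_X ✗.
  U = {x83, x84}: f^{-1}(U) = {m, n, o} ∈ τ_X ✓.
  U = {x83, x84, x85}: f^{-1}(U) = {m, n, o} ∈ τ_X ✓.
Found U = {x84} with f^{-1}(U) = {n, o} not in τ_X. Therefore f is NOT continuous.


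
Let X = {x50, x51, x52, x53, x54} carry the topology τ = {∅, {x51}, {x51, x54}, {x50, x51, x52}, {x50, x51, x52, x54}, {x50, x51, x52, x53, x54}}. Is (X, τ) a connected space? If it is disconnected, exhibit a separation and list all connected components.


(X, τ) is connected.

Find clopen sets (U ∈ τ with X ∖ U ∈ τ):
  U = ∅, X ∖ U = {x50, x51, x52, x53, x54} — both open, so U is clopen.
  U = {x50, x51, x52, x53, x54}, X ∖ U = ∅ — both open, so U is clopen.
Only trivial clopens (∅ and X) exist, so (X, τ) is connected.
Compute connected components by grouping points that agree on all clopens:
  component: {x50, x51, x52, x53, x54}


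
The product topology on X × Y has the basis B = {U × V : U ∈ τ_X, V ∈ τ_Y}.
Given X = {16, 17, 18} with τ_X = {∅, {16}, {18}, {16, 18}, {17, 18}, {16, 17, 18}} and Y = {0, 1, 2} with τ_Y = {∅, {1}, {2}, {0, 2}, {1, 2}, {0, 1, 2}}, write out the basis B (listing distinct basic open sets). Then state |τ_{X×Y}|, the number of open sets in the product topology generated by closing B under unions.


Basis B = {∅ × ∅, {16} × {1}, {16} × {2}, {18} × {1}, {18} × {2}, {16} × {0, 2}, {16} × {1, 2}, {16, 18} × {1}, {16, 18} × {2}, {17, 18} × {1}, {17, 18} × {2}, {18} × {0, 2}, {18} × {1, 2}, {16} × {0, 1, 2}, {16, 17, 18} × {1}, {16, 17, 18} × {2}, {18} × {0, 1, 2}, {16, 18} × {0, 2}, {16, 18} × {1, 2}, {17, 18} × {0, 2}, {17, 18} × {1, 2}, {16, 18} × {0, 1, 2}, {16, 17, 18} × {0, 2}, {16, 17, 18} × {1, 2}, {17, 18} × {0, 1, 2}, {16, 17, 18} × {0, 1, 2}}; |τ_{X×Y}| = 108.

Enumerate products U × V with U ∈ τ_X, V ∈ τ_Y (deduplicated):
  ∅ × ∅ = {} (∅)
  {16} × {1} = {(16,1)}
  {16} × {2} = {(16,2)}
  {18} × {1} = {(18,1)}
  {18} × {2} = {(18,2)}
  {16} × {0, 2} = {(16,0), (16,2)}
  {16} × {1, 2} = {(16,1), (16,2)}
  {16, 18} × {1} = {(16,1), (18,1)}
  {16, 18} × {2} = {(16,2), (18,2)}
  {17, 18} × {1} = {(17,1), (18,1)}
  {17, 18} × {2} = {(17,2), (18,2)}
  {18} × {0, 2} = {(18,0), (18,2)}
  {18} × {1, 2} = {(18,1), (18,2)}
  {16} × {0, 1, 2} = {(16,0), (16,1), (16,2)}
  {16, 17, 18} × {1} = {(16,1), (17,1), (18,1)}
  {16, 17, 18} × {2} = {(16,2), (17,2), (18,2)}
  {18} × {0, 1, 2} = {(18,0), (18,1), (18,2)}
  {16, 18} × {0, 2} = {(16,0), (16,2), (18,0), (18,2)}
  {16, 18} × {1, 2} = {(16,1), (16,2), (18,1), (18,2)}
  {17, 18} × {0, 2} = {(17,0), (17,2), (18,0), (18,2)}
  {17, 18} × {1, 2} = {(17,1), (17,2), (18,1), (18,2)}
  {16, 18} × {0, 1, 2} = {(16,0), (16,1), (16,2), (18,0), (18,1), (18,2)}
  {16, 17, 18} × {0, 2} = {(16,0), (16,2), (17,0), (17,2), (18,0), (18,2)}
  {16, 17, 18} × {1, 2} = {(16,1), (16,2), (17,1), (17,2), (18,1), (18,2)}
  {17, 18} × {0, 1, 2} = {(17,0), (17,1), (17,2), (18,0), (18,1), (18,2)}
  {16, 17, 18} × {0, 1, 2} = {(16,0), (16,1), (16,2), (17,0), (17,1), (17,2), (18,0), (18,1), (18,2)}
These 26 distinct sets form the basis B.
Close under arbitrary unions to get τ_{X×Y}; counting gives |τ_{X×Y}| = 108.


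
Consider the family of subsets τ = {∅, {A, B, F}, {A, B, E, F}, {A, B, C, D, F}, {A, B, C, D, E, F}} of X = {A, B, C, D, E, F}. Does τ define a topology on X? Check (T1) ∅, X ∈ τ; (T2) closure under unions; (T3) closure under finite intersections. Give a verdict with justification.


τ IS a topology on X.

Axiom (T1): ∅ ∈ τ? Yes; X ∈ τ? Yes.
Axiom (T2/T3): check pairwise unions and intersections of members of τ.
All pairwise intersections and unions checked — each lies in τ. Therefore τ satisfies (T1), (T2), (T3): it IS a topology on X.


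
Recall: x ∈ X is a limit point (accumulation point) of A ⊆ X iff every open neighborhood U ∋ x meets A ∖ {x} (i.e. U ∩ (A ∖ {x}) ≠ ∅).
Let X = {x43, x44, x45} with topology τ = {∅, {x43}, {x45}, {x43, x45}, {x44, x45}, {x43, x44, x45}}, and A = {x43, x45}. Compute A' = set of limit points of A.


A' = {x44}

For each x ∈ X, list the open sets U ∈ τ with x ∈ U, then check whether U ∩ (A ∖ {x}) ≠ ∅ for every such U.
  x = x43: open {x43} ∋ x has {x43} ∩ (A ∖ {x43}) = ∅, so x is NOT a limit point.
  x = x44: opens ∋ x are {x44, x45}, {x43, x44, x45}; each meets A ∖ {x44}, so x IS a limit point.
  x = x45: open {x45} ∋ x has {x45} ∩ (A ∖ {x45}) = ∅, so x is NOT a limit point.
Collecting: A' = {x44}.


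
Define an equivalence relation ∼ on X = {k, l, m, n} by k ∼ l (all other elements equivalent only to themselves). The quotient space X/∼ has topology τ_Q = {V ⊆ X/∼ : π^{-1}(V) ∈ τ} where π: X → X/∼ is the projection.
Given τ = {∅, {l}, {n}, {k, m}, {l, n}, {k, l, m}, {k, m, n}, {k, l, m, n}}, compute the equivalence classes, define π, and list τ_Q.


X/∼ = {[k=l], [m], [n]}; |τ_Q| = 4.

Equivalence classes: [k=l], [m], [n].
Quotient map π: X → X/∼ sends k ↦ [k=l], l ↦ [k=l], m ↦ [m], n ↦ [n].
For each subset V ⊆ X/∼, compute π^{-1}(V) ⊆ X and check whether π^{-1}(V) ∈ τ. V is open in τ_Q iff π^{-1}(V) ∈ τ.
  V = {}: π^{-1}(V) = ∅ ∈ τ ✓.
  V = {[k=l]}: π^{-1}(V) = {k, l} ∉ τ ✗.
  V = {[m]}: π^{-1}(V) = {m} ∉ τ ✗.
  V = {[k=l], [m]}: π^{-1}(V) = {k, l, m} ∈ τ ✓.
  V = {[n]}: π^{-1}(V) = {n} ∈ τ ✓.
  V = {[k=l], [n]}: π^{-1}(V) = {k, l, n} ∉ τ ✗.
  V = {[m], [n]}: π^{-1}(V) = {m, n} ∉ τ ✗.
  V = {[k=l], [m], [n]}: π^{-1}(V) = {k, l, m, n} ∈ τ ✓.
Open sets in the quotient: τ_Q = {{}, {[k=l], [m]}, {[n]}, {[k=l], [m], [n]}} (4 elements).


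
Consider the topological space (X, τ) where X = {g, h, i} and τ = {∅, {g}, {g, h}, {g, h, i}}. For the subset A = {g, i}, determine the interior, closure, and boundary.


int(A) = {g}, cl(A) = {g, h, i}, ∂A = {h, i}.

Closed sets in (X, τ) are complements of opens:
  closed(X, τ) = {∅, {i}, {h, i}, {g, h, i}}.
int(A) = ⋃ {U ∈ τ : U ⊆ A}. Opens contained in A: ∅, {g}.
Taking the union of these: int(A) = {g}.
cl(A) = ⋂ {C closed : A ⊆ C}. Closed sets containing A: {g, h, i}.
Intersecting these: cl(A) = {g, h, i}.
∂A = cl(A) ∖ int(A) = {g, h, i} ∖ {g} = {h, i}.


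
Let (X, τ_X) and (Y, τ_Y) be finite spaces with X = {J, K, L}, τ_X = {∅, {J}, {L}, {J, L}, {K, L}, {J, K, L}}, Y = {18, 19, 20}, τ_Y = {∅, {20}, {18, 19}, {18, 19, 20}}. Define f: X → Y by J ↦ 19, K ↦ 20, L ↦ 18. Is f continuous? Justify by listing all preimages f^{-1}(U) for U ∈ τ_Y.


f is NOT continuous.

Compute f^{-1}(U) for each U ∈ τ_Y:
  U = ∅: f^{-1}(U) = ∅ ∈ τ_X ✓.
  U = {20}: f^{-1}(U) = {K} ∉ τ_X ✗.
  U = {18, 19}: f^{-1}(U) = {J, L} ∈ τ_X ✓.
  U = {18, 19, 20}: f^{-1}(U) = {J, K, L} ∈ τ_X ✓.
Found U = {20} with f^{-1}(U) = {K} not in τ_X. Therefore f is NOT continuous.


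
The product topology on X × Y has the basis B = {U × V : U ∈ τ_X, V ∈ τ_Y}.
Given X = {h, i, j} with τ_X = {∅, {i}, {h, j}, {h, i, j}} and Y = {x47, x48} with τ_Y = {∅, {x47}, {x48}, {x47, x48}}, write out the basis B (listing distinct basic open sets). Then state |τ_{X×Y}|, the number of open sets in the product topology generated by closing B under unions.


Basis B = {∅ × ∅, {i} × {x47}, {i} × {x48}, {h, j} × {x47}, {h, j} × {x48}, {i} × {x47, x48}, {h, i, j} × {x47}, {h, i, j} × {x48}, {h, j} × {x47, x48}, {h, i, j} × {x47, x48}}; |τ_{X×Y}| = 16.

Enumerate products U × V with U ∈ τ_X, V ∈ τ_Y (deduplicated):
  ∅ × ∅ = {} (∅)
  {i} × {x47} = {(i,x47)}
  {i} × {x48} = {(i,x48)}
  {h, j} × {x47} = {(h,x47), (j,x47)}
  {h, j} × {x48} = {(h,x48), (j,x48)}
  {i} × {x47, x48} = {(i,x47), (i,x48)}
  {h, i, j} × {x47} = {(h,x47), (i,x47), (j,x47)}
  {h, i, j} × {x48} = {(h,x48), (i,x48), (j,x48)}
  {h, j} × {x47, x48} = {(h,x47), (h,x48), (j,x47), (j,x48)}
  {h, i, j} × {x47, x48} = {(h,x47), (h,x48), (i,x47), (i,x48), (j,x47), (j,x48)}
These 10 distinct sets form the basis B.
Close under arbitrary unions to get τ_{X×Y}; counting gives |τ_{X×Y}| = 16.


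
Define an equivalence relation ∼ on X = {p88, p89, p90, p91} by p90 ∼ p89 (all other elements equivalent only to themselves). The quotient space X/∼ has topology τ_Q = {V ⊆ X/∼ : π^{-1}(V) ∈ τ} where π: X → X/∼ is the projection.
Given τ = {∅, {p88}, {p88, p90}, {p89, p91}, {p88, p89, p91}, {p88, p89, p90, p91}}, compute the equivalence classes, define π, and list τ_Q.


X/∼ = {[p88], [p89=p90], [p91]}; |τ_Q| = 3.

Equivalence classes: [p88], [p89=p90], [p91].
Quotient map π: X → X/∼ sends p88 ↦ [p88], p89 ↦ [p89=p90], p90 ↦ [p89=p90], p91 ↦ [p91].
For each subset V ⊆ X/∼, compute π^{-1}(V) ⊆ X and check whether π^{-1}(V) ∈ τ. V is open in τ_Q iff π^{-1}(V) ∈ τ.
  V = {}: π^{-1}(V) = ∅ ∈ τ ✓.
  V = {[p88]}: π^{-1}(V) = {p88} ∈ τ ✓.
  V = {[p89=p90]}: π^{-1}(V) = {p89, p90} ∉ τ ✗.
  V = {[p88], [p89=p90]}: π^{-1}(V) = {p88, p89, p90} ∉ τ ✗.
  V = {[p91]}: π^{-1}(V) = {p91} ∉ τ ✗.
  V = {[p88], [p91]}: π^{-1}(V) = {p88, p91} ∉ τ ✗.
  V = {[p89=p90], [p91]}: π^{-1}(V) = {p89, p90, p91} ∉ τ ✗.
  V = {[p88], [p89=p90], [p91]}: π^{-1}(V) = {p88, p89, p90, p91} ∈ τ ✓.
Open sets in the quotient: τ_Q = {{}, {[p88]}, {[p88], [p89=p90], [p91]}} (3 elements).


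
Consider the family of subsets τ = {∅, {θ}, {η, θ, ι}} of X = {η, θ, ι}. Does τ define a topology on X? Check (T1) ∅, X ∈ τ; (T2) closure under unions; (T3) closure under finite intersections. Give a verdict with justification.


τ IS a topology on X.

Axiom (T1): ∅ ∈ τ? Yes; X ∈ τ? Yes.
Axiom (T2/T3): check pairwise unions and intersections of members of τ.
All pairwise intersections and unions checked — each lies in τ. Therefore τ satisfies (T1), (T2), (T3): it IS a topology on X.


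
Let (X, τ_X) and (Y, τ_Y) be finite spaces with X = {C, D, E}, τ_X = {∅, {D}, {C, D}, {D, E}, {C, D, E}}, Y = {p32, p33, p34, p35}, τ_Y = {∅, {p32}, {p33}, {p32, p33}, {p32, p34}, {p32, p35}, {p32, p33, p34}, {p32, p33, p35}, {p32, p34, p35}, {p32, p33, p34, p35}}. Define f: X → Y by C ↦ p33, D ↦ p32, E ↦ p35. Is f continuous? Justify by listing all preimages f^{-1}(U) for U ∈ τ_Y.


f is NOT continuous.

Compute f^{-1}(U) for each U ∈ τ_Y:
  U = ∅: f^{-1}(U) = ∅ ∈ τ_X ✓.
  U = {p32}: f^{-1}(U) = {D} ∈ τ_X ✓.
  U = {p33}: f^{-1}(U) = {C} ∉ τ_X ✗.
  U = {p32, p33}: f^{-1}(U) = {C, D} ∈ τ_X ✓.
  U = {p32, p34}: f^{-1}(U) = {D} ∈ τ_X ✓.
  U = {p32, p35}: f^{-1}(U) = {D, E} ∈ τ_X ✓.
  U = {p32, p33, p34}: f^{-1}(U) = {C, D} ∈ τ_X ✓.
  U = {p32, p33, p35}: f^{-1}(U) = {C, D, E} ∈ τ_X ✓.
  U = {p32, p34, p35}: f^{-1}(U) = {D, E} ∈ τ_X ✓.
  U = {p32, p33, p34, p35}: f^{-1}(U) = {C, D, E} ∈ τ_X ✓.
Found U = {p33} with f^{-1}(U) = {C} not in τ_X. Therefore f is NOT continuous.


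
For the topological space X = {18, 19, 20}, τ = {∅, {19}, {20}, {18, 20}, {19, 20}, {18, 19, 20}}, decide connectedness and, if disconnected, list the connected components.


(X, τ) is disconnected; components = [{19}, {18, 20}].

Find clopen sets (U ∈ τ with X ∖ U ∈ τ):
  U = ∅, X ∖ U = {18, 19, 20} — both open, so U is clopen.
  U = {19}, X ∖ U = {18, 20} — both open, so U is clopen.
  U = {18, 20}, X ∖ U = {19} — both open, so U is clopen.
  U = {18, 19, 20}, X ∖ U = ∅ — both open, so U is clopen.
Nontrivial clopen(s) exist: e.g. {18, 20}. So (X, τ) is disconnected.
Compute connected components by grouping points that agree on all clopens:
  component: {19}
  component: {18, 20}


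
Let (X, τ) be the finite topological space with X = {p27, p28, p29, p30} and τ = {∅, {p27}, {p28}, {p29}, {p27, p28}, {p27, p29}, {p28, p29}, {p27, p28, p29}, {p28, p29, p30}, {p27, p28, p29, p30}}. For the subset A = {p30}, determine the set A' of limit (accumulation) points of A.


A' = ∅

For each x ∈ X, list the open sets U ∈ τ with x ∈ U, then check whether U ∩ (A ∖ {x}) ≠ ∅ for every such U.
  x = p27: open {p27} ∋ x has {p27} ∩ (A ∖ {p27}) = ∅, so x is NOT a limit point.
  x = p28: open {p28} ∋ x has {p28} ∩ (A ∖ {p28}) = ∅, so x is NOT a limit point.
  x = p29: open {p29} ∋ x has {p29} ∩ (A ∖ {p29}) = ∅, so x is NOT a limit point.
  x = p30: open {p28, p29, p30} ∋ x has {p28, p29, p30} ∩ (A ∖ {p30}) = ∅, so x is NOT a limit point.
Collecting: A' = ∅.


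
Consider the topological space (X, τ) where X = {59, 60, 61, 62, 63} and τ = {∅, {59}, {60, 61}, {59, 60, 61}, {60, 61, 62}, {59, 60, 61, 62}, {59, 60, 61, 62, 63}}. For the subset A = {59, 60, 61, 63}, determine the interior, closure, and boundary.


int(A) = {59, 60, 61}, cl(A) = {59, 60, 61, 62, 63}, ∂A = {62, 63}.

Closed sets in (X, τ) are complements of opens:
  closed(X, τ) = {∅, {63}, {59, 63}, {62, 63}, {59, 62, 63}, {60, 61, 62, 63}, {59, 60, 61, 62, 63}}.
int(A) = ⋃ {U ∈ τ : U ⊆ A}. Opens contained in A: ∅, {59}, {60, 61}, {59, 60, 61}.
Taking the union of these: int(A) = {59, 60, 61}.
cl(A) = ⋂ {C closed : A ⊆ C}. Closed sets containing A: {59, 60, 61, 62, 63}.
Intersecting these: cl(A) = {59, 60, 61, 62, 63}.
∂A = cl(A) ∖ int(A) = {59, 60, 61, 62, 63} ∖ {59, 60, 61} = {62, 63}.


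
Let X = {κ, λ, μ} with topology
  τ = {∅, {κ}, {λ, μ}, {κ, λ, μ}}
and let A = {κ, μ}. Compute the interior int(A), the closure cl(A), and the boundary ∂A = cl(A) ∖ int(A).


int(A) = {κ}, cl(A) = {κ, λ, μ}, ∂A = {λ, μ}.

Closed sets in (X, τ) are complements of opens:
  closed(X, τ) = {∅, {κ}, {λ, μ}, {κ, λ, μ}}.
int(A) = ⋃ {U ∈ τ : U ⊆ A}. Opens contained in A: ∅, {κ}.
Taking the union of these: int(A) = {κ}.
cl(A) = ⋂ {C closed : A ⊆ C}. Closed sets containing A: {κ, λ, μ}.
Intersecting these: cl(A) = {κ, λ, μ}.
∂A = cl(A) ∖ int(A) = {κ, λ, μ} ∖ {κ} = {λ, μ}.


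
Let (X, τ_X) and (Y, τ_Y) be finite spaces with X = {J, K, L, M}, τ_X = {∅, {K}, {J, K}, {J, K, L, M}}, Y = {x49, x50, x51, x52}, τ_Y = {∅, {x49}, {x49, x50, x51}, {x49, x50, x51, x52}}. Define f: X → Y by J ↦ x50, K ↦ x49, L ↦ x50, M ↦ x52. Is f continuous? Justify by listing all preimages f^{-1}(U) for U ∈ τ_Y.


f is NOT continuous.

Compute f^{-1}(U) for each U ∈ τ_Y:
  U = ∅: f^{-1}(U) = ∅ ∈ τ_X ✓.
  U = {x49}: f^{-1}(U) = {K} ∈ τ_X ✓.
  U = {x49, x50, x51}: f^{-1}(U) = {J, K, L} ∉ τ_X ✗.
  U = {x49, x50, x51, x52}: f^{-1}(U) = {J, K, L, M} ∈ τ_X ✓.
Found U = {x49, x50, x51} with f^{-1}(U) = {J, K, L} not in τ_X. Therefore f is NOT continuous.


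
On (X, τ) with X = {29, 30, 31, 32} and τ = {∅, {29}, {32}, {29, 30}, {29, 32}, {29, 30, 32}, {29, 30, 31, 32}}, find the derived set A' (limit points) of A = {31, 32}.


A' = {31}

For each x ∈ X, list the open sets U ∈ τ with x ∈ U, then check whether U ∩ (A ∖ {x}) ≠ ∅ for every such U.
  x = 29: open {29} ∋ x has {29} ∩ (A ∖ {29}) = ∅, so x is NOT a limit point.
  x = 30: open {29, 30} ∋ x has {29, 30} ∩ (A ∖ {30}) = ∅, so x is NOT a limit point.
  x = 31: opens ∋ x are {29, 30, 31, 32}; each meets A ∖ {31}, so x IS a limit point.
  x = 32: open {32} ∋ x has {32} ∩ (A ∖ {32}) = ∅, so x is NOT a limit point.
Collecting: A' = {31}.


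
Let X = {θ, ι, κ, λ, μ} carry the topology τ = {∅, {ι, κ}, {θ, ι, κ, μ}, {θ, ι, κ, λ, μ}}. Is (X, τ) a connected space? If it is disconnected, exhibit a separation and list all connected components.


(X, τ) is connected.

Find clopen sets (U ∈ τ with X ∖ U ∈ τ):
  U = ∅, X ∖ U = {θ, ι, κ, λ, μ} — both open, so U is clopen.
  U = {θ, ι, κ, λ, μ}, X ∖ U = ∅ — both open, so U is clopen.
Only trivial clopens (∅ and X) exist, so (X, τ) is connected.
Compute connected components by grouping points that agree on all clopens:
  component: {θ, ι, κ, λ, μ}


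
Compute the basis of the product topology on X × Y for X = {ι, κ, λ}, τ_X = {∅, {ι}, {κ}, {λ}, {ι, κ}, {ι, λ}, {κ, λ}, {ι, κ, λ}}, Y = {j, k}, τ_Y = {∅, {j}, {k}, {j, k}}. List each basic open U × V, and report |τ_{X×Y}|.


Basis B = {∅ × ∅, {ι} × {j}, {ι} × {k}, {κ} × {j}, {κ} × {k}, {λ} × {j}, {λ} × {k}, {ι} × {j, k}, {ι, κ} × {j}, {ι, λ} × {j}, {ι, κ} × {k}, {ι, λ} × {k}, {κ} × {j, k}, {κ, λ} × {j}, {κ, λ} × {k}, {λ} × {j, k}, {ι, κ, λ} × {j}, {ι, κ, λ} × {k}, {ι, κ} × {j, k}, {ι, λ} × {j, k}, {κ, λ} × {j, k}, {ι, κ, λ} × {j, k}}; |τ_{X×Y}| = 64.

Enumerate products U × V with U ∈ τ_X, V ∈ τ_Y (deduplicated):
  ∅ × ∅ = {} (∅)
  {ι} × {j} = {(ι,j)}
  {ι} × {k} = {(ι,k)}
  {κ} × {j} = {(κ,j)}
  {κ} × {k} = {(κ,k)}
  {λ} × {j} = {(λ,j)}
  {λ} × {k} = {(λ,k)}
  {ι} × {j, k} = {(ι,j), (ι,k)}
  {ι, κ} × {j} = {(ι,j), (κ,j)}
  {ι, λ} × {j} = {(ι,j), (λ,j)}
  {ι, κ} × {k} = {(ι,k), (κ,k)}
  {ι, λ} × {k} = {(ι,k), (λ,k)}
  {κ} × {j, k} = {(κ,j), (κ,k)}
  {κ, λ} × {j} = {(κ,j), (λ,j)}
  {κ, λ} × {k} = {(κ,k), (λ,k)}
  {λ} × {j, k} = {(λ,j), (λ,k)}
  {ι, κ, λ} × {j} = {(ι,j), (κ,j), (λ,j)}
  {ι, κ, λ} × {k} = {(ι,k), (κ,k), (λ,k)}
  {ι, κ} × {j, k} = {(ι,j), (ι,k), (κ,j), (κ,k)}
  {ι, λ} × {j, k} = {(ι,j), (ι,k), (λ,j), (λ,k)}
  {κ, λ} × {j, k} = {(κ,j), (κ,k), (λ,j), (λ,k)}
  {ι, κ, λ} × {j, k} = {(ι,j), (ι,k), (κ,j), (κ,k), (λ,j), (λ,k)}
These 22 distinct sets form the basis B.
Close under arbitrary unions to get τ_{X×Y}; counting gives |τ_{X×Y}| = 64.


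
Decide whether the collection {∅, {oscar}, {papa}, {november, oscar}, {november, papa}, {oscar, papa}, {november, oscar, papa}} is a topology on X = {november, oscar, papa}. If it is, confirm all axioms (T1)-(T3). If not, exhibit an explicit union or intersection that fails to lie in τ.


τ is NOT a topology on X.

Axiom (T1): ∅ ∈ τ? Yes; X ∈ τ? Yes.
Axiom (T2/T3): check pairwise unions and intersections of members of τ.
Counterexample for (T3): {november, oscar} ∩ {november, papa} = {november} ∉ τ. Therefore τ is NOT a topology.


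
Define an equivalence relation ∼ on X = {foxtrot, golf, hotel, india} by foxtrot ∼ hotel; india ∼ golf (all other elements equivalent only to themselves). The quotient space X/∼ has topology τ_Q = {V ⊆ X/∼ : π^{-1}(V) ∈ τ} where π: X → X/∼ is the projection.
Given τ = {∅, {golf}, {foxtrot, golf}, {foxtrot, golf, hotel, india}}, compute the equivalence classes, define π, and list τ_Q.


X/∼ = {[foxtrot=hotel], [golf=india]}; |τ_Q| = 2.

Equivalence classes: [foxtrot=hotel], [golf=india].
Quotient map π: X → X/∼ sends foxtrot ↦ [foxtrot=hotel], golf ↦ [golf=india], hotel ↦ [foxtrot=hotel], india ↦ [golf=india].
For each subset V ⊆ X/∼, compute π^{-1}(V) ⊆ X and check whether π^{-1}(V) ∈ τ. V is open in τ_Q iff π^{-1}(V) ∈ τ.
  V = {}: π^{-1}(V) = ∅ ∈ τ ✓.
  V = {[foxtrot=hotel]}: π^{-1}(V) = {foxtrot, hotel} ∉ τ ✗.
  V = {[golf=india]}: π^{-1}(V) = {golf, india} ∉ τ ✗.
  V = {[foxtrot=hotel], [golf=india]}: π^{-1}(V) = {foxtrot, golf, hotel, india} ∈ τ ✓.
Open sets in the quotient: τ_Q = {{}, {[foxtrot=hotel], [golf=india]}} (2 elements).


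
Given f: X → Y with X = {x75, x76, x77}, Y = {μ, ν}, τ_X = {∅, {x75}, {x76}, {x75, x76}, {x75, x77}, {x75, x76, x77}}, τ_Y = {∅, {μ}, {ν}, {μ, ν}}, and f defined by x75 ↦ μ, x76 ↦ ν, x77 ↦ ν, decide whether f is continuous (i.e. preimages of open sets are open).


f is NOT continuous.

Compute f^{-1}(U) for each U ∈ τ_Y:
  U = ∅: f^{-1}(U) = ∅ ∈ τ_X ✓.
  U = {μ}: f^{-1}(U) = {x75} ∈ τ_X ✓.
  U = {ν}: f^{-1}(U) = {x76, x77} ∉ τ_X ✗.
  U = {μ, ν}: f^{-1}(U) = {x75, x76, x77} ∈ τ_X ✓.
Found U = {ν} with f^{-1}(U) = {x76, x77} not in τ_X. Therefore f is NOT continuous.
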